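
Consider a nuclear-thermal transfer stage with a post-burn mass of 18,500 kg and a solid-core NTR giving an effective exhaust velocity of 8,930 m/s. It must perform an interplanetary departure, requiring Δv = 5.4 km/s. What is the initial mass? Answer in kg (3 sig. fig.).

m₀/m_f = exp(Δv / v_e) = exp(5400 / 8930.0) = exp(0.6047) = 1.8307.
m₀ = m_f × 1.8307 = 18,500 × 1.8307 = 33,868 kg.

initial mass ≈ 33900 kg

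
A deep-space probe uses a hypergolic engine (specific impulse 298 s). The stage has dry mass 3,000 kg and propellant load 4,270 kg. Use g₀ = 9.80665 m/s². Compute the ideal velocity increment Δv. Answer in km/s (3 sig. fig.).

v_e = Isp · g₀ = 298 × 9.80665 = 2922.4 m/s.
m₀ = m_dry + m_prop = 3,000 + 4,270 = 7,270 kg.
Δv = v_e · ln(m₀/m_f) = 2922.4 × ln(2.423) = 2922.4 × 0.8851 ≈ 2586.7 m/s.

Δv ≈ 2.59 km/s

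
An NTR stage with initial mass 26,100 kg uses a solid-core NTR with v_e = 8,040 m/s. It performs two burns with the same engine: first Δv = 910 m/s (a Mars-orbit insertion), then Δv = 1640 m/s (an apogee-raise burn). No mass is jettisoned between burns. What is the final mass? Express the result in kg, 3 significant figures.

final mass ≈ 19000 kg

After the first burn: m = 26100 × exp(−910/8040.0) = 26100 × 0.89299 = 23,307 kg.
After the second burn: m = 23,307 × exp(−1640/8040.0) = 23,307 × 0.81548 = 19,006.4 kg.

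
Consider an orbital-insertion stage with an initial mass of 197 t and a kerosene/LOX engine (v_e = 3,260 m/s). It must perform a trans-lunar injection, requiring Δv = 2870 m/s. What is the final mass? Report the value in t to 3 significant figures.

final mass ≈ 81.7 t

From the ideal rocket equation, m₀/m_f = exp(Δv / v_e) = exp(2870 / 3260.0) = exp(0.8804) = 2.4118.
m_f = m₀ / 2.4118 = 197 / 2.4118 = 81.6817 t.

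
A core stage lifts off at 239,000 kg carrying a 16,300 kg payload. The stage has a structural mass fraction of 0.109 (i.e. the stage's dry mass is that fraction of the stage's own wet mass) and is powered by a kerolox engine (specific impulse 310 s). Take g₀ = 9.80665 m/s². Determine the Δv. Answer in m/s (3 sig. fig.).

Stage wet mass = m₀ − payload = 239,000 − 16,300 = 222,700 kg.
Stage dry mass = ε × stage wet mass = 0.109 × 222,700 = 24,274.3 kg.
Burnout mass m_f = stage dry + payload = 24,274.3 + 16,300 = 40,574.3 kg.
v_e = Isp · g₀ = 310 × 9.80665 = 3040.1 m/s.
Δv = v_e · ln(239,000/40,574.3) = 3040.1 × ln(5.89) = 3040.1 × 1.7733 ≈ 5391 m/s.

Δv ≈ 5390 m/s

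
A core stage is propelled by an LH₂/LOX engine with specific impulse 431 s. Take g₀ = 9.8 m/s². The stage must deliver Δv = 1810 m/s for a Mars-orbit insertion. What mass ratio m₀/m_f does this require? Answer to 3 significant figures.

v_e = Isp · g₀ = 431 × 9.8 = 4223.8 m/s.
From the ideal rocket equation, m₀/m_f = exp(Δv / v_e) = exp(1810 / 4223.8) = exp(0.4285) = 1.5350.

mass ratio ≈ 1.53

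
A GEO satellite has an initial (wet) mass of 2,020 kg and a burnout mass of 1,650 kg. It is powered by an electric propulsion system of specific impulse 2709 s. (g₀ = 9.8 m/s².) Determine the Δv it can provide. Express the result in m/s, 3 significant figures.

Δv ≈ 5370 m/s

v_e = Isp · g₀ = 2709 × 9.8 = 26548.2 m/s.
Δv = v_e · ln(m₀/m_f) = 26548.2 × ln(1.224) = 26548.2 × 0.2023 ≈ 5371.3 m/s.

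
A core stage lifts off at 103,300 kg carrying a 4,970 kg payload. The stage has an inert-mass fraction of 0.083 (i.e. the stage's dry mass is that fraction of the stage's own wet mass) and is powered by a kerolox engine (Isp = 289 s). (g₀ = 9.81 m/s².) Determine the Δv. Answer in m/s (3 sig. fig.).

Δv ≈ 5850 m/s

Stage wet mass = m₀ − payload = 103,300 − 4,970 = 98,330 kg.
Stage dry mass = ε × stage wet mass = 0.083 × 98,330 = 8,161.39 kg.
Burnout mass m_f = stage dry + payload = 8,161.39 + 4,970 = 13,131.39 kg.
v_e = Isp · g₀ = 289 × 9.81 = 2835.1 m/s.
Δv = v_e · ln(103,300/13,131.39) = 2835.1 × ln(7.867) = 2835.1 × 2.0626 ≈ 5848 m/s.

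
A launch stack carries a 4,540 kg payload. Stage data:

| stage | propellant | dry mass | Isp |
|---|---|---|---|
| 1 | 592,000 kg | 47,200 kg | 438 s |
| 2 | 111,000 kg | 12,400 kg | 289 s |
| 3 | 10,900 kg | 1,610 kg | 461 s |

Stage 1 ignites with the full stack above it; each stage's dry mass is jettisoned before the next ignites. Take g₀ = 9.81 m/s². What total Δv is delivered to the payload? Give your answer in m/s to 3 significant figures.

Δv ≈ 15200 m/s

Ignition mass of stage 1 = 592,000+47,200 + 111,000+12,400 + 10,900+1,610 + 4,540 = 779,650 kg.
Stage 1: m₀ = 779,650 kg, m_f = 779,650 − 592,000 = 187,650 kg; Δv = 438×9.81×ln(4.155) = 4296.8×1.4243 ≈ 6120 m/s.
Stage 2: m₀ = 140,450 kg, m_f = 140,450 − 111,000 = 29,450 kg; Δv = 289×9.81×ln(4.769) = 2835.1×1.5622 ≈ 4429 m/s.
Stage 3: m₀ = 17,050 kg, m_f = 17,050 − 10,900 = 6,150 kg; Δv = 461×9.81×ln(2.772) = 4522.4×1.0197 ≈ 4611 m/s.
Total Δv = 6120 + 4429 + 4611 = 15160 m/s.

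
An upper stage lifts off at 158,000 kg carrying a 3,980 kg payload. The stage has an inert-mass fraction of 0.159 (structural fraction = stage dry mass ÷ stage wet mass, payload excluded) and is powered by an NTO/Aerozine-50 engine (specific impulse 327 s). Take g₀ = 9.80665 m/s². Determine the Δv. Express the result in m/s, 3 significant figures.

Δv ≈ 5500 m/s

Stage wet mass = m₀ − payload = 158,000 − 3,980 = 154,020 kg.
Stage dry mass = ε × stage wet mass = 0.159 × 154,020 = 24,489.2 kg.
Burnout mass m_f = stage dry + payload = 24,489.2 + 3,980 = 28,469.2 kg.
v_e = Isp · g₀ = 327 × 9.80665 = 3206.8 m/s.
Rocket equation: Δv = v_e · ln(158,000/28,469.2) = 3206.8 × ln(5.55) = 3206.8 × 1.7138 ≈ 5496 m/s.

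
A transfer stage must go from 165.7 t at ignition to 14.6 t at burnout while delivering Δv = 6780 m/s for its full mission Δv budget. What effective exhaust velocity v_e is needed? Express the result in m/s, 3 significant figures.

v_e ≈ 2790 m/s

ln(m₀/m_f) = ln(165700/14600) = ln(11.35) = 2.4292.
By the Tsiolkovsky rocket equation, v_e = Δv / ln(m₀/m_f) = 6780 / 2.4292 = 2791.1 m/s.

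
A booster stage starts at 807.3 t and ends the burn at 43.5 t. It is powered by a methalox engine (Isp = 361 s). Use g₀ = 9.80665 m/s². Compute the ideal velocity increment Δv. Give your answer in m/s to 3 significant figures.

v_e = Isp · g₀ = 361 × 9.80665 = 3540.2 m/s.
By the Tsiolkovsky rocket equation, Δv = v_e · ln(m₀/m_f) = 3540.2 × ln(18.56) = 3540.2 × 2.9209 ≈ 10340.7 m/s.

Δv ≈ 10300 m/s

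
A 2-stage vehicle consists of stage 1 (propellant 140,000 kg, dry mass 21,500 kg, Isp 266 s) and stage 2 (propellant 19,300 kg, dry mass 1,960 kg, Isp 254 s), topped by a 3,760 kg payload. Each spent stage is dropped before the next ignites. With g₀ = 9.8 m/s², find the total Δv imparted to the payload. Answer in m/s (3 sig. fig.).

Ignition mass of stage 1 = 140,000+21,500 + 19,300+1,960 + 3,760 = 186,520 kg.
Stage 1: m₀ = 186,520 kg, m_f = 186,520 − 140,000 = 46,520 kg; Δv = 266×9.8×ln(4.009) = 2606.8×1.3887 ≈ 3620 m/s.
Stage 2: m₀ = 25,020 kg, m_f = 25,020 − 19,300 = 5,720 kg; Δv = 254×9.8×ln(4.374) = 2489.2×1.4757 ≈ 3673 m/s.
Total Δv = 3620 + 3673 = 7293 m/s.

Δv ≈ 7290 m/s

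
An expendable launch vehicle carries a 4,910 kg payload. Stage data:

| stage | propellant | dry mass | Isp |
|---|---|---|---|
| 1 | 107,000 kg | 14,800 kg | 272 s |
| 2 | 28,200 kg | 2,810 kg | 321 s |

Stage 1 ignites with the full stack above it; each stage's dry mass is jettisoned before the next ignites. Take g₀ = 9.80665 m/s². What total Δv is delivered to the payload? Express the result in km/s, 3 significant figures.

Δv ≈ 7.87 km/s

Ignition mass of stage 1 = 107,000+14,800 + 28,200+2,810 + 4,910 = 157,720 kg.
Stage 1: m₀ = 157,720 kg, m_f = 157,720 − 107,000 = 50,720 kg; Δv = 272×9.80665×ln(3.11) = 2667.4×1.1345 ≈ 3026 m/s.
Stage 2: m₀ = 35,920 kg, m_f = 35,920 − 28,200 = 7,720 kg; Δv = 321×9.80665×ln(4.653) = 3147.9×1.5375 ≈ 4840 m/s.
Total Δv = 3026 + 4840 = 7866 m/s.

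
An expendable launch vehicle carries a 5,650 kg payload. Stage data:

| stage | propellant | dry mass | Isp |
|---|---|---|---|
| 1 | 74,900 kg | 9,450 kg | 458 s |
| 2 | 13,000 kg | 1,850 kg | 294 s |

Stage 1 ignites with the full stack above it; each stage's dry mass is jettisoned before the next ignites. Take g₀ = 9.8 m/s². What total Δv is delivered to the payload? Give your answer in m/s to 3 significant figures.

Δv ≈ 8520 m/s

Ignition mass of stage 1 = 74,900+9,450 + 13,000+1,850 + 5,650 = 104,850 kg.
Stage 1: m₀ = 104,850 kg, m_f = 104,850 − 74,900 = 29,950 kg; Δv = 458×9.8×ln(3.501) = 4488.4×1.2530 ≈ 5624 m/s.
Stage 2: m₀ = 20,500 kg, m_f = 20,500 − 13,000 = 7,500 kg; Δv = 294×9.8×ln(2.733) = 2881.2×1.0055 ≈ 2897 m/s.
Total Δv = 5624 + 2897 = 8521 m/s.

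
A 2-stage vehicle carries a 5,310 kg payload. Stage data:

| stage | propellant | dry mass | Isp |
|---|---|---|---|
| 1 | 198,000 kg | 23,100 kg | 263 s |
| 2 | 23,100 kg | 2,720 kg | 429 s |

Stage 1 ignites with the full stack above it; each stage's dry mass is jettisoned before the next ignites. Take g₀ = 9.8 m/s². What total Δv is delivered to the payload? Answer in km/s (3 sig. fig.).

Ignition mass of stage 1 = 198,000+23,100 + 23,100+2,720 + 5,310 = 252,230 kg.
Stage 1: m₀ = 252,230 kg, m_f = 252,230 − 198,000 = 54,230 kg; Δv = 263×9.8×ln(4.651) = 2577.4×1.5371 ≈ 3962 m/s.
Stage 2: m₀ = 31,130 kg, m_f = 31,130 − 23,100 = 8,030 kg; Δv = 429×9.8×ln(3.877) = 4204.2×1.3550 ≈ 5697 m/s.
Total Δv = 3962 + 5697 = 9659 m/s.

Δv ≈ 9.66 km/s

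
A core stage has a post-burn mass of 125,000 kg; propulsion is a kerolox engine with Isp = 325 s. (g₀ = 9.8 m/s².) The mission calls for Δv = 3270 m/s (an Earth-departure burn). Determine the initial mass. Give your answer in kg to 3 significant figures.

v_e = Isp · g₀ = 325 × 9.8 = 3185.0 m/s.
m₀/m_f = exp(Δv / v_e) = exp(3270 / 3185.0) = exp(1.0267) = 2.7918.
m₀ = m_f × 2.7918 = 125,000 × 2.7918 = 348,975 kg.

initial mass ≈ 349000 kg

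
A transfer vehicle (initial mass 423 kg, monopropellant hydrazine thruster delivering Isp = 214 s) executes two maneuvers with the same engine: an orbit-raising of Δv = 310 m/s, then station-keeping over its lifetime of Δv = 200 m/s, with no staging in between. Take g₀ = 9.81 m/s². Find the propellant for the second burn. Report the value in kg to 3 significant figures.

propellant for the second burn ≈ 33.2 kg

v_e = Isp · g₀ = 214 × 9.81 = 2099.3 m/s.
After the first burn: m = 423 × exp(−310/2099.3) = 423 × 0.86272 = 364.931 kg.
After the second burn: m = 364.931 × exp(−200/2099.3) = 364.931 × 0.90913 = 331.77 kg.
Second-burn propellant = 364.931 − 331.77 = 33.161 kg.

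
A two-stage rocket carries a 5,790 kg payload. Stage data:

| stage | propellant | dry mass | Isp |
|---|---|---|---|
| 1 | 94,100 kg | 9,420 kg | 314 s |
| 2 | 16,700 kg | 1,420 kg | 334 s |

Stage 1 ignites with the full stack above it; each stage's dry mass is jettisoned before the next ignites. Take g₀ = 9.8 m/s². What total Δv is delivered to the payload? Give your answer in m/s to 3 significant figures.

Δv ≈ 8050 m/s

Ignition mass of stage 1 = 94,100+9,420 + 16,700+1,420 + 5,790 = 127,430 kg.
Stage 1: m₀ = 127,430 kg, m_f = 127,430 − 94,100 = 33,330 kg; Δv = 314×9.8×ln(3.823) = 3077.2×1.3411 ≈ 4127 m/s.
Stage 2: m₀ = 23,910 kg, m_f = 23,910 − 16,700 = 7,210 kg; Δv = 334×9.8×ln(3.316) = 3273.2×1.1988 ≈ 3924 m/s.
Total Δv = 4127 + 3924 = 8051 m/s.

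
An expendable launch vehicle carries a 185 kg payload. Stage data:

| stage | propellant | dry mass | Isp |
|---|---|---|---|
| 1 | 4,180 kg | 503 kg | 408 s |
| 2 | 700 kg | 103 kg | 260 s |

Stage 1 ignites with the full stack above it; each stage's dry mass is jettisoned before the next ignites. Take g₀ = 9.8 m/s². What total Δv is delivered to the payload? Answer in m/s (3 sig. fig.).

Δv ≈ 8480 m/s

Ignition mass of stage 1 = 4,180+503 + 700+103 + 185 = 5,671 kg.
Stage 1: m₀ = 5,671 kg, m_f = 5,671 − 4,180 = 1,491 kg; Δv = 408×9.8×ln(3.803) = 3998.4×1.3359 ≈ 5342 m/s.
Stage 2: m₀ = 988 kg, m_f = 988 − 700 = 288 kg; Δv = 260×9.8×ln(3.431) = 2548.0×1.2327 ≈ 3141 m/s.
Total Δv = 5342 + 3141 = 8483 m/s.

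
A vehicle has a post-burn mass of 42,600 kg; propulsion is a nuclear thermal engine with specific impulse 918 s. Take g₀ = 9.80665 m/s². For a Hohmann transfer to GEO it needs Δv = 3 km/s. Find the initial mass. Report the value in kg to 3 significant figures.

v_e = Isp · g₀ = 918 × 9.80665 = 9002.5 m/s.
From the ideal rocket equation, m₀/m_f = exp(Δv / v_e) = exp(3000 / 9002.5) = exp(0.3332) = 1.3955.
m₀ = m_f × 1.3955 = 42,600 × 1.3955 = 59,448.3 kg.

initial mass ≈ 59400 kg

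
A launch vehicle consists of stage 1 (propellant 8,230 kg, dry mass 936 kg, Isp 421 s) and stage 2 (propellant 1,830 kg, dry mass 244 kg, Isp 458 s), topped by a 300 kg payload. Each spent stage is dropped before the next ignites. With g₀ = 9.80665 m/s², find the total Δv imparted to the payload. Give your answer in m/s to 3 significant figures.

Δv ≈ 11800 m/s

Ignition mass of stage 1 = 8,230+936 + 1,830+244 + 300 = 11,540 kg.
Stage 1: m₀ = 11,540 kg, m_f = 11,540 − 8,230 = 3,310 kg; Δv = 421×9.80665×ln(3.486) = 4128.6×1.2489 ≈ 5156 m/s.
Stage 2: m₀ = 2,374 kg, m_f = 2,374 − 1,830 = 544 kg; Δv = 458×9.80665×ln(4.364) = 4491.4×1.4734 ≈ 6618 m/s.
Total Δv = 5156 + 6618 = 11774 m/s.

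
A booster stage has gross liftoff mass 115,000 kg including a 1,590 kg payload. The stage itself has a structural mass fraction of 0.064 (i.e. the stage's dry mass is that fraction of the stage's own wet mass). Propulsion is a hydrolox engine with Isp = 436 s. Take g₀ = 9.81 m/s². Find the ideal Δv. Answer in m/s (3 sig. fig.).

Δv ≈ 11000 m/s

Stage wet mass = m₀ − payload = 115,000 − 1,590 = 113,410 kg.
Stage dry mass = ε × stage wet mass = 0.064 × 113,410 = 7,258.24 kg.
Burnout mass m_f = stage dry + payload = 7,258.24 + 1,590 = 8,848.24 kg.
v_e = Isp · g₀ = 436 × 9.81 = 4277.2 m/s.
From the ideal rocket equation, Δv = v_e · ln(115,000/8,848.24) = 4277.2 × ln(13) = 4277.2 × 2.5647 ≈ 10970 m/s.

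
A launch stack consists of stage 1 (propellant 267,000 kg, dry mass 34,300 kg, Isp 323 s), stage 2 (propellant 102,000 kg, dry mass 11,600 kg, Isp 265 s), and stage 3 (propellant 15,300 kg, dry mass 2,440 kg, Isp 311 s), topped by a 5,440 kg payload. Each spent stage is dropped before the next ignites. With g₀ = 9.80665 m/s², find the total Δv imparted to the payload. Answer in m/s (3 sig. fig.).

Ignition mass of stage 1 = 267,000+34,300 + 102,000+11,600 + 15,300+2,440 + 5,440 = 438,080 kg.
Stage 1: m₀ = 438,080 kg, m_f = 438,080 − 267,000 = 171,080 kg; Δv = 323×9.80665×ln(2.561) = 3167.5×0.9403 ≈ 2978 m/s.
Stage 2: m₀ = 136,780 kg, m_f = 136,780 − 102,000 = 34,780 kg; Δv = 265×9.80665×ln(3.933) = 2598.8×1.3693 ≈ 3559 m/s.
Stage 3: m₀ = 23,180 kg, m_f = 23,180 − 15,300 = 7,880 kg; Δv = 311×9.80665×ln(2.942) = 3049.9×1.0790 ≈ 3291 m/s.
Total Δv = 2978 + 3559 + 3291 = 9828 m/s.

Δv ≈ 9830 m/s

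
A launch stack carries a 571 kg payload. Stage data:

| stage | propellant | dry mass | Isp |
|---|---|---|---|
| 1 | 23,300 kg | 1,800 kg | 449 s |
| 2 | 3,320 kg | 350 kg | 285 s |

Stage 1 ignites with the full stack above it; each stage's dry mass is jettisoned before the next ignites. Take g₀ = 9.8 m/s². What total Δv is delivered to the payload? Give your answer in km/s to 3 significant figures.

Δv ≈ 11.2 km/s

Ignition mass of stage 1 = 23,300+1,800 + 3,320+350 + 571 = 29,341 kg.
Stage 1: m₀ = 29,341 kg, m_f = 29,341 − 23,300 = 6,041 kg; Δv = 449×9.8×ln(4.857) = 4400.2×1.5804 ≈ 6954 m/s.
Stage 2: m₀ = 4,241 kg, m_f = 4,241 − 3,320 = 921 kg; Δv = 285×9.8×ln(4.605) = 2793.0×1.5271 ≈ 4265 m/s.
Total Δv = 6954 + 4265 = 11219 m/s.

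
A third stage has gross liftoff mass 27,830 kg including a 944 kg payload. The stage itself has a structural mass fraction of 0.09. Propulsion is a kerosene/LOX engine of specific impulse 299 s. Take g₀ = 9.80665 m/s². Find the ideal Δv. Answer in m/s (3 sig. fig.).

Δv ≈ 6200 m/s

Stage wet mass = m₀ − payload = 27,830 − 944 = 26,886 kg.
Stage dry mass = ε × stage wet mass = 0.09 × 26,886 = 2,419.74 kg.
Burnout mass m_f = stage dry + payload = 2,419.74 + 944 = 3,363.74 kg.
v_e = Isp · g₀ = 299 × 9.80665 = 2932.2 m/s.
By the Tsiolkovsky rocket equation, Δv = v_e · ln(27,830/3,363.74) = 2932.2 × ln(8.274) = 2932.2 × 2.1131 ≈ 6196 m/s.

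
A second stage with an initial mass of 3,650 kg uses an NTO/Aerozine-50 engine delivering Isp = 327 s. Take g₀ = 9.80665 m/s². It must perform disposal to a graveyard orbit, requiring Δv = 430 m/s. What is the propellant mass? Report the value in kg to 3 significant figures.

v_e = Isp · g₀ = 327 × 9.80665 = 3206.8 m/s.
Using Δv = v_e ln(m₀/m_f): m₀/m_f = exp(Δv / v_e) = exp(430 / 3206.8) = exp(0.1341) = 1.1435.
m_f = 3,650 / 1.1435 = 3,191.95 kg, so propellant = m₀ − m_f = 3,650 − 3,191.95 = 458.05 kg.

propellant mass ≈ 458 kg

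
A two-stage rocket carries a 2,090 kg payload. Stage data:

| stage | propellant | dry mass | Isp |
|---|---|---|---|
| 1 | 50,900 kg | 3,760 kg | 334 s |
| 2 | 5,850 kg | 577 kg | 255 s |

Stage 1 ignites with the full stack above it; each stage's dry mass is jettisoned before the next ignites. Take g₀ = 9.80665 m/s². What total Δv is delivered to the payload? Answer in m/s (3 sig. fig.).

Δv ≈ 8270 m/s

Ignition mass of stage 1 = 50,900+3,760 + 5,850+577 + 2,090 = 63,177 kg.
Stage 1: m₀ = 63,177 kg, m_f = 63,177 − 50,900 = 12,277 kg; Δv = 334×9.80665×ln(5.146) = 3275.4×1.6382 ≈ 5366 m/s.
Stage 2: m₀ = 8,517 kg, m_f = 8,517 − 5,850 = 2,667 kg; Δv = 255×9.80665×ln(3.193) = 2500.7×1.1611 ≈ 2904 m/s.
Total Δv = 5366 + 2904 = 8270 m/s.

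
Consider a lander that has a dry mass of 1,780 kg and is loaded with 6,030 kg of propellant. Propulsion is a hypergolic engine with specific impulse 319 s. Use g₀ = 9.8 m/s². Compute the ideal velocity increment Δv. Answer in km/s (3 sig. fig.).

Δv ≈ 4.62 km/s

v_e = Isp · g₀ = 319 × 9.8 = 3126.2 m/s.
m₀ = m_dry + m_prop = 1,780 + 6,030 = 7,810 kg.
Δv = v_e · ln(m₀/m_f) = 3126.2 × ln(4.388) = 3126.2 × 1.4788 ≈ 4623.0 m/s.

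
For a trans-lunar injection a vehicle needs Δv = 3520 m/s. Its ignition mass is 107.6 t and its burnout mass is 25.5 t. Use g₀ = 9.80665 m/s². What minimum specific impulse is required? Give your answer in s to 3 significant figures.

Isp ≈ 249 s

ln(m₀/m_f) = ln(107600/25500) = ln(4.22) = 1.4397.
v_e = Δv / ln(m₀/m_f) = 3520 / 1.4397 = 2444.9 m/s.
Isp = v_e / g₀ = 2444.9 / 9.80665 = 249.3 s.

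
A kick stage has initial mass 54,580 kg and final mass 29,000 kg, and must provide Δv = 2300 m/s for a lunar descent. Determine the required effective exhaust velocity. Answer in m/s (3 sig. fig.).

ln(m₀/m_f) = ln(54580/29000) = ln(1.882) = 0.6324.
v_e = Δv / ln(m₀/m_f) = 2300 / 0.6324 = 3637.1 m/s.

v_e ≈ 3640 m/s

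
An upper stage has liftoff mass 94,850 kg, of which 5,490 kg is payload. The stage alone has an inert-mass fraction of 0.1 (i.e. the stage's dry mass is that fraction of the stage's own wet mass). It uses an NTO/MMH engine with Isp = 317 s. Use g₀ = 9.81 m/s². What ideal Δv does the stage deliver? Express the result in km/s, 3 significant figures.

Δv ≈ 5.86 km/s

Stage wet mass = m₀ − payload = 94,850 − 5,490 = 89,360 kg.
Stage dry mass = ε × stage wet mass = 0.1 × 89,360 = 8,936 kg.
Burnout mass m_f = stage dry + payload = 8,936 + 5,490 = 14,426 kg.
v_e = Isp · g₀ = 317 × 9.81 = 3109.8 m/s.
By the Tsiolkovsky rocket equation, Δv = v_e · ln(94,850/14,426) = 3109.8 × ln(6.575) = 3109.8 × 1.8833 ≈ 5857 m/s.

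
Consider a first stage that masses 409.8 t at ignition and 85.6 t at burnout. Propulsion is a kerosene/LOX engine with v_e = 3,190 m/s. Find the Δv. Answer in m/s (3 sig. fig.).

Using Δv = v_e ln(m₀/m_f): Δv = v_e · ln(m₀/m_f) = 3190.0 × ln(4.787) = 3190.0 × 1.5660 ≈ 4995.5 m/s.

Δv ≈ 5000 m/s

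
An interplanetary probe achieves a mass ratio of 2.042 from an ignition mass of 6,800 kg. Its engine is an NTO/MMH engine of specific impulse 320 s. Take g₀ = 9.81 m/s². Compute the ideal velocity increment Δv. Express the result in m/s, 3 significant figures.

v_e = Isp · g₀ = 320 × 9.81 = 3139.2 m/s.
Rocket equation: Δv = v_e · ln(2.042) = 3139.2 × 0.7139 ≈ 2241.2 m/s.

Δv ≈ 2240 m/s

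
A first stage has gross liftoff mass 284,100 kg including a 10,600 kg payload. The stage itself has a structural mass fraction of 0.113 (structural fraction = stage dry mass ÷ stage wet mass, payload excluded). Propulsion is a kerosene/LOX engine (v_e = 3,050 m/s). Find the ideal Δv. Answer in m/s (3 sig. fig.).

Δv ≈ 5870 m/s

Stage wet mass = m₀ − payload = 284,100 − 10,600 = 273,500 kg.
Stage dry mass = ε × stage wet mass = 0.113 × 273,500 = 30,905.5 kg.
Burnout mass m_f = stage dry + payload = 30,905.5 + 10,600 = 41,505.5 kg.
Δv = v_e · ln(284,100/41,505.5) = 3050.0 × ln(6.845) = 3050.0 × 1.9235 ≈ 5867 m/s.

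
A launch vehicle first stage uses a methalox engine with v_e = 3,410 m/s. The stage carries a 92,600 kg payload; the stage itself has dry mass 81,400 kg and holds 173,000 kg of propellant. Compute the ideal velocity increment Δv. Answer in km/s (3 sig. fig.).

m₀ = payload + dry + propellant = 92,600 + 81,400 + 173,000 = 347,000 kg.
m_f = payload + dry = 92,600 + 81,400 = 174,000 kg.
From the ideal rocket equation, Δv = v_e · ln(m₀/m_f) = 3410.0 × ln(1.994) = 3410.0 × 0.6903 ≈ 2353.8 m/s.

Δv ≈ 2.35 km/s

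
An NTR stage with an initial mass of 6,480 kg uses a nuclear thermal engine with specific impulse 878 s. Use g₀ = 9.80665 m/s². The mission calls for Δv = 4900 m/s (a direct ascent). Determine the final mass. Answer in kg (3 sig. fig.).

final mass ≈ 3670 kg

v_e = Isp · g₀ = 878 × 9.80665 = 8610.2 m/s.
From the ideal rocket equation, m₀/m_f = exp(Δv / v_e) = exp(4900 / 8610.2) = exp(0.5691) = 1.7667.
m_f = m₀ / 1.7667 = 6,480 / 1.7667 = 3,667.86 kg.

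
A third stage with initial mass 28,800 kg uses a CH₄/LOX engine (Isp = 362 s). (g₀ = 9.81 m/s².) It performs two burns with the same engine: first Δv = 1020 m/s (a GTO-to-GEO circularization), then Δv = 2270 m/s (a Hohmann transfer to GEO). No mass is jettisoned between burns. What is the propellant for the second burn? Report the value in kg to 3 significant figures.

propellant for the second burn ≈ 10200 kg

v_e = Isp · g₀ = 362 × 9.81 = 3551.2 m/s.
After the first burn: m = 28800 × exp(−1020/3551.2) = 28800 × 0.75034 = 21,609.8 kg.
After the second burn: m = 21,609.8 × exp(−2270/3551.2) = 21,609.8 × 0.52771 = 11,403.7 kg.
Second-burn propellant = 21,609.8 − 11,403.7 = 10,206.1 kg.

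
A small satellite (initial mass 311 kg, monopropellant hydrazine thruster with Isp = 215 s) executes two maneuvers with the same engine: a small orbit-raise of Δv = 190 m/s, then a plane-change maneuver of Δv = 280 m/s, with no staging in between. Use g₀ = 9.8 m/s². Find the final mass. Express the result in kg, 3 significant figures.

v_e = Isp · g₀ = 215 × 9.8 = 2107.0 m/s.
After the first burn: m = 311 × exp(−190/2107.0) = 311 × 0.91377 = 284.182 kg.
After the second burn: m = 284.182 × exp(−280/2107.0) = 284.182 × 0.87556 = 248.818 kg.

final mass ≈ 249 kg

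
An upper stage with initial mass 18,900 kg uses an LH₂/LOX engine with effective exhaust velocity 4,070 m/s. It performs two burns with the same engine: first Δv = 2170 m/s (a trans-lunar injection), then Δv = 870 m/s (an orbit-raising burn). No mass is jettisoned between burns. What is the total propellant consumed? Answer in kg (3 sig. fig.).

total propellant consumed ≈ 9940 kg

After the first burn: m = 18900 × exp(−2170/4070.0) = 18900 × 0.58674 = 11,089.4 kg.
After the second burn: m = 11,089.4 × exp(−870/4070.0) = 11,089.4 × 0.80754 = 8,955.13 kg.
Total propellant = m₀ − m_final = 18900 − 8,955.13 = 9,944.87 kg.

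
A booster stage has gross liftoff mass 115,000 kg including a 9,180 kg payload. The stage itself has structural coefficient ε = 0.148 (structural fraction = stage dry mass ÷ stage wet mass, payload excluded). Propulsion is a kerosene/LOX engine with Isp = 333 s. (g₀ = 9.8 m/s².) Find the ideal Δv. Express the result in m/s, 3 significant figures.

Δv ≈ 5000 m/s

Stage wet mass = m₀ − payload = 115,000 − 9,180 = 105,820 kg.
Stage dry mass = ε × stage wet mass = 0.148 × 105,820 = 15,661.4 kg.
Burnout mass m_f = stage dry + payload = 15,661.4 + 9,180 = 24,841.4 kg.
v_e = Isp · g₀ = 333 × 9.8 = 3263.4 m/s.
Δv = v_e · ln(115,000/24,841.4) = 3263.4 × ln(4.629) = 3263.4 × 1.5324 ≈ 5001 m/s.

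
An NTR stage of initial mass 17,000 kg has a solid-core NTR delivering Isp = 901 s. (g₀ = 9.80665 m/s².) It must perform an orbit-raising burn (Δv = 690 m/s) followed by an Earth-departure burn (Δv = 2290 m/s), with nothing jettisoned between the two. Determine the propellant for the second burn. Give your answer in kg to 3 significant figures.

v_e = Isp · g₀ = 901 × 9.80665 = 8835.8 m/s.
After the first burn: m = 17000 × exp(−690/8835.8) = 17000 × 0.92488 = 15,723 kg.
After the second burn: m = 15,723 × exp(−2290/8835.8) = 15,723 × 0.77169 = 12,133.3 kg.
Second-burn propellant = 15,723 − 12,133.3 = 3,589.7 kg.

propellant for the second burn ≈ 3590 kg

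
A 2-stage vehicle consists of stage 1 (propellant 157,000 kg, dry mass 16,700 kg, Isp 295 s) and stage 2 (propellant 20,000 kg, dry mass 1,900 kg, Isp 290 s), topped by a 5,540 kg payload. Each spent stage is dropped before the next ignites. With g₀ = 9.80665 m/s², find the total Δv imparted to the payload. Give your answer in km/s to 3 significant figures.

Ignition mass of stage 1 = 157,000+16,700 + 20,000+1,900 + 5,540 = 201,140 kg.
Stage 1: m₀ = 201,140 kg, m_f = 201,140 − 157,000 = 44,140 kg; Δv = 295×9.80665×ln(4.557) = 2893.0×1.5166 ≈ 4388 m/s.
Stage 2: m₀ = 27,440 kg, m_f = 27,440 − 20,000 = 7,440 kg; Δv = 290×9.80665×ln(3.688) = 2843.9×1.3051 ≈ 3712 m/s.
Total Δv = 4388 + 3712 = 8100 m/s.

Δv ≈ 8.10 km/s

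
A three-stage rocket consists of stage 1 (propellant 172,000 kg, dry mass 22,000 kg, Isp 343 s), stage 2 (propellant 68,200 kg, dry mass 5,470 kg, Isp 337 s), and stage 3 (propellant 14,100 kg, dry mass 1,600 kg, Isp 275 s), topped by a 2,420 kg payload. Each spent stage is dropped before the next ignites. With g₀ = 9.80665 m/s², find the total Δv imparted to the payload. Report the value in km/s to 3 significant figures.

Δv ≈ 11.6 km/s

Ignition mass of stage 1 = 172,000+22,000 + 68,200+5,470 + 14,100+1,600 + 2,420 = 285,790 kg.
Stage 1: m₀ = 285,790 kg, m_f = 285,790 − 172,000 = 113,790 kg; Δv = 343×9.80665×ln(2.512) = 3363.7×0.9209 ≈ 3098 m/s.
Stage 2: m₀ = 91,790 kg, m_f = 91,790 − 68,200 = 23,590 kg; Δv = 337×9.80665×ln(3.891) = 3304.8×1.3587 ≈ 4490 m/s.
Stage 3: m₀ = 18,120 kg, m_f = 18,120 − 14,100 = 4,020 kg; Δv = 275×9.80665×ln(4.507) = 2696.8×1.5057 ≈ 4061 m/s.
Total Δv = 3098 + 4490 + 4061 = 11649 m/s.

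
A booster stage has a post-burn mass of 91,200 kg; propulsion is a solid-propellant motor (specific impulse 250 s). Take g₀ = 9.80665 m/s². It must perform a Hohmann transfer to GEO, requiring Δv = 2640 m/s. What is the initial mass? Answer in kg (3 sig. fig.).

v_e = Isp · g₀ = 250 × 9.80665 = 2451.7 m/s.
m₀/m_f = exp(Δv / v_e) = exp(2640 / 2451.7) = exp(1.0768) = 2.9353.
m₀ = m_f × 2.9353 = 91,200 × 2.9353 = 267,699 kg.

initial mass ≈ 268000 kg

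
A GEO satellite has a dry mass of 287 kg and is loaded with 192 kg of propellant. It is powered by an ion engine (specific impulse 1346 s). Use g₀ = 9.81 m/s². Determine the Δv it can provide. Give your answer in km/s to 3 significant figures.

v_e = Isp · g₀ = 1346 × 9.81 = 13204.3 m/s.
m₀ = m_dry + m_prop = 287 + 192 = 479 kg.
Δv = v_e · ln(m₀/m_f) = 13204.3 × ln(1.669) = 13204.3 × 0.5122 ≈ 6763.5 m/s.

Δv ≈ 6.76 km/s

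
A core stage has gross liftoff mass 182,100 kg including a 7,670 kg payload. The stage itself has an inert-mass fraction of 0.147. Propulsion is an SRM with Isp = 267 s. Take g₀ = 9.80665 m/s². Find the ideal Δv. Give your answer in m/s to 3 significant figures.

Δv ≈ 4450 m/s

Stage wet mass = m₀ − payload = 182,100 − 7,670 = 174,430 kg.
Stage dry mass = ε × stage wet mass = 0.147 × 174,430 = 25,641.2 kg.
Burnout mass m_f = stage dry + payload = 25,641.2 + 7,670 = 33,311.2 kg.
v_e = Isp · g₀ = 267 × 9.80665 = 2618.4 m/s.
By the Tsiolkovsky rocket equation, Δv = v_e · ln(182,100/33,311.2) = 2618.4 × ln(5.467) = 2618.4 × 1.6987 ≈ 4448 m/s.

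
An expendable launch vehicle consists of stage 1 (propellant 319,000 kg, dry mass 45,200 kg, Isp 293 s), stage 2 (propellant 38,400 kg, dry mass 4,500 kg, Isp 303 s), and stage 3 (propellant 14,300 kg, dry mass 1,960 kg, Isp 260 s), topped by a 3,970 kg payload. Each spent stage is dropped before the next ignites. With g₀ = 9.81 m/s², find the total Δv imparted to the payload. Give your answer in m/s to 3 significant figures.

Ignition mass of stage 1 = 319,000+45,200 + 38,400+4,500 + 14,300+1,960 + 3,970 = 427,330 kg.
Stage 1: m₀ = 427,330 kg, m_f = 427,330 − 319,000 = 108,330 kg; Δv = 293×9.81×ln(3.945) = 2874.3×1.3724 ≈ 3945 m/s.
Stage 2: m₀ = 63,130 kg, m_f = 63,130 − 38,400 = 24,730 kg; Δv = 303×9.81×ln(2.553) = 2972.4×0.9372 ≈ 2786 m/s.
Stage 3: m₀ = 20,230 kg, m_f = 20,230 − 14,300 = 5,930 kg; Δv = 260×9.81×ln(3.411) = 2550.6×1.2271 ≈ 3130 m/s.
Total Δv = 3945 + 2786 + 3130 = 9861 m/s.

Δv ≈ 9860 m/s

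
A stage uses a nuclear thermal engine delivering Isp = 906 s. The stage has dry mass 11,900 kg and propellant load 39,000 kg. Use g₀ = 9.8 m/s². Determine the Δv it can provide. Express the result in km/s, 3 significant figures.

v_e = Isp · g₀ = 906 × 9.8 = 8878.8 m/s.
m₀ = m_dry + m_prop = 11,900 + 39,000 = 50,900 kg.
Using Δv = v_e ln(m₀/m_f): Δv = v_e · ln(m₀/m_f) = 8878.8 × ln(4.277) = 8878.8 × 1.4533 ≈ 12903.8 m/s.

Δv ≈ 12.9 km/s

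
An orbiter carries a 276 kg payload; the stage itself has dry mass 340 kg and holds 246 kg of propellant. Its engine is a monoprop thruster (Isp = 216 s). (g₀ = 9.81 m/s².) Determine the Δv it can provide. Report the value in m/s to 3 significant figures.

v_e = Isp · g₀ = 216 × 9.81 = 2119.0 m/s.
m₀ = payload + dry + propellant = 276 + 340 + 246 = 862 kg.
m_f = payload + dry = 276 + 340 = 616 kg.
From the ideal rocket equation, Δv = v_e · ln(m₀/m_f) = 2119.0 × ln(1.399) = 2119.0 × 0.3360 ≈ 712.0 m/s.

Δv ≈ 712 m/s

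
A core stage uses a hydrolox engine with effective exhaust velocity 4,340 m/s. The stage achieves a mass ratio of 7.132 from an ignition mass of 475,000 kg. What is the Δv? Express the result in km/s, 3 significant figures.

Δv ≈ 8.53 km/s

By the Tsiolkovsky rocket equation, Δv = v_e · ln(7.132) = 4340.0 × 1.9646 ≈ 8526.3 m/s.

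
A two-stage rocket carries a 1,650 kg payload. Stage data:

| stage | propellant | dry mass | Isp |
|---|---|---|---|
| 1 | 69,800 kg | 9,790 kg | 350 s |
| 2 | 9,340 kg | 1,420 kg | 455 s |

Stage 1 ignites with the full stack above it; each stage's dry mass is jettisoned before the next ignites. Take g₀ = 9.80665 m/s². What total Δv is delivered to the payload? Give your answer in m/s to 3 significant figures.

Δv ≈ 11100 m/s

Ignition mass of stage 1 = 69,800+9,790 + 9,340+1,420 + 1,650 = 92,000 kg.
Stage 1: m₀ = 92,000 kg, m_f = 92,000 − 69,800 = 22,200 kg; Δv = 350×9.80665×ln(4.144) = 3432.3×1.4217 ≈ 4880 m/s.
Stage 2: m₀ = 12,410 kg, m_f = 12,410 − 9,340 = 3,070 kg; Δv = 455×9.80665×ln(4.042) = 4462.0×1.3968 ≈ 6233 m/s.
Total Δv = 4880 + 6233 = 11113 m/s.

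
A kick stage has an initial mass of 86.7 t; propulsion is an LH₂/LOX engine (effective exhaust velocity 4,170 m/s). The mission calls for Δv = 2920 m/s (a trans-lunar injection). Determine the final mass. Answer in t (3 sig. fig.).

final mass ≈ 43.0 t

m₀/m_f = exp(Δv / v_e) = exp(2920 / 4170.0) = exp(0.7002) = 2.0142.
m_f = m₀ / 2.0142 = 86.7 / 2.0142 = 43.0444 t.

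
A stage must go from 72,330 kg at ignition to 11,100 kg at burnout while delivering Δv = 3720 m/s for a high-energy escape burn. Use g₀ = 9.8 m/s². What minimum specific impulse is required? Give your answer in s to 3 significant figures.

ln(m₀/m_f) = ln(72330/11100) = ln(6.516) = 1.8743.
By the Tsiolkovsky rocket equation, v_e = Δv / ln(m₀/m_f) = 3720 / 1.8743 = 1984.7 m/s.
Isp = v_e / g₀ = 1984.7 / 9.8 = 202.5 s.

Isp ≈ 203 s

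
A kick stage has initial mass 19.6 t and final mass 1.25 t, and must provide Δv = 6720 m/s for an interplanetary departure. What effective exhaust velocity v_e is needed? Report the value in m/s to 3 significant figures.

v_e ≈ 2440 m/s

ln(m₀/m_f) = ln(19600/1250) = ln(15.68) = 2.7524.
Using Δv = v_e ln(m₀/m_f): v_e = Δv / ln(m₀/m_f) = 6720 / 2.7524 = 2441.5 m/s.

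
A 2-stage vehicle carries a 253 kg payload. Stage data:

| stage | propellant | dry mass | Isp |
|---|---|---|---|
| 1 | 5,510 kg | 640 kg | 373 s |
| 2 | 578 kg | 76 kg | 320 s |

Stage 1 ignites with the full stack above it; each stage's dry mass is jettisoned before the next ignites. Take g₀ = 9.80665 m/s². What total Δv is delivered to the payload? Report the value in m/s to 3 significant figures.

Δv ≈ 8730 m/s

Ignition mass of stage 1 = 5,510+640 + 578+76 + 253 = 7,057 kg.
Stage 1: m₀ = 7,057 kg, m_f = 7,057 − 5,510 = 1,547 kg; Δv = 373×9.80665×ln(4.562) = 3657.9×1.5177 ≈ 5552 m/s.
Stage 2: m₀ = 907 kg, m_f = 907 − 578 = 329 kg; Δv = 320×9.80665×ln(2.757) = 3138.1×1.0141 ≈ 3182 m/s.
Total Δv = 5552 + 3182 = 8734 m/s.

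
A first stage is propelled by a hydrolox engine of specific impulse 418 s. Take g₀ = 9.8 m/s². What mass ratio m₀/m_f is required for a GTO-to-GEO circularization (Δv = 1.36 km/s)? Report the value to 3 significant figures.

v_e = Isp · g₀ = 418 × 9.8 = 4096.4 m/s.
m₀/m_f = exp(Δv / v_e) = exp(1360 / 4096.4) = exp(0.3320) = 1.3938.

mass ratio ≈ 1.39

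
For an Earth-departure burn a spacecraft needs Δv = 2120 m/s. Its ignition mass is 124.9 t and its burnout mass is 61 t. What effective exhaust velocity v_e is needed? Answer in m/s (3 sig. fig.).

v_e ≈ 2960 m/s

ln(m₀/m_f) = ln(124900/61000) = ln(2.048) = 0.7166.
v_e = Δv / ln(m₀/m_f) = 2120 / 0.7166 = 2958.3 m/s.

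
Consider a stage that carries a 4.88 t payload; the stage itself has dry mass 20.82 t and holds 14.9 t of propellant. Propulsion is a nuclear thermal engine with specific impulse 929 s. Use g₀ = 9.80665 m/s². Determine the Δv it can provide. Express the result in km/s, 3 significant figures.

v_e = Isp · g₀ = 929 × 9.80665 = 9110.4 m/s.
m₀ = payload + dry + propellant = 4.88 + 20.82 + 14.9 = 40.6 t.
m_f = payload + dry = 4.88 + 20.82 = 25.7 t.
Δv = v_e · ln(m₀/m_f) = 9110.4 × ln(1.58) = 9110.4 × 0.4573 ≈ 4166.0 m/s.

Δv ≈ 4.17 km/s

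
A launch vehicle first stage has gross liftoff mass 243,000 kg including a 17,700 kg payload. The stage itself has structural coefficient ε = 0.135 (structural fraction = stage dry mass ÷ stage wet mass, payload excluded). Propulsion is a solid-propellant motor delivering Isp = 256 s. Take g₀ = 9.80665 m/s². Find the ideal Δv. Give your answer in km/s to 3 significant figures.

Δv ≈ 4.07 km/s

Stage wet mass = m₀ − payload = 243,000 − 17,700 = 225,300 kg.
Stage dry mass = ε × stage wet mass = 0.135 × 225,300 = 30,415.5 kg.
Burnout mass m_f = stage dry + payload = 30,415.5 + 17,700 = 48,115.5 kg.
v_e = Isp · g₀ = 256 × 9.80665 = 2510.5 m/s.
From the ideal rocket equation, Δv = v_e · ln(243,000/48,115.5) = 2510.5 × ln(5.05) = 2510.5 × 1.6195 ≈ 4066 m/s.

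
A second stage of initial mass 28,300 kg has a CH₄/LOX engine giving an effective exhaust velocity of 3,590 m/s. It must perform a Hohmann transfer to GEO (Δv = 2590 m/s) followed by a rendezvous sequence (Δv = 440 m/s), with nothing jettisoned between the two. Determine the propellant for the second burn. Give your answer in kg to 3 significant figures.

After the first burn: m = 28300 × exp(−2590/3590.0) = 28300 × 0.48605 = 13,755.2 kg.
After the second burn: m = 13,755.2 × exp(−440/3590.0) = 13,755.2 × 0.88465 = 12,168.5 kg.
Second-burn propellant = 13,755.2 − 12,168.5 = 1,586.7 kg.

propellant for the second burn ≈ 1590 kg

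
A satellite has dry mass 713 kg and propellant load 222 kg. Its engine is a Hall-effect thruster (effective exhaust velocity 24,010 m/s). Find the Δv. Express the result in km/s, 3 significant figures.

Δv ≈ 6.51 km/s

m₀ = m_dry + m_prop = 713 + 222 = 935 kg.
Using Δv = v_e ln(m₀/m_f): Δv = v_e · ln(m₀/m_f) = 24010.0 × ln(1.311) = 24010.0 × 0.2711 ≈ 6508.3 m/s.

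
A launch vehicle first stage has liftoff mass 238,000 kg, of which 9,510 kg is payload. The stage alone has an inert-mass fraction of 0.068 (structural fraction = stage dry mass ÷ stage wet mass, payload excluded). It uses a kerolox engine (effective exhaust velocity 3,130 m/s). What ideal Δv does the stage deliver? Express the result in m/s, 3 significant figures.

Stage wet mass = m₀ − payload = 238,000 − 9,510 = 228,490 kg.
Stage dry mass = ε × stage wet mass = 0.068 × 228,490 = 15,537.3 kg.
Burnout mass m_f = stage dry + payload = 15,537.3 + 9,510 = 25,047.3 kg.
From the ideal rocket equation, Δv = v_e · ln(238,000/25,047.3) = 3130.0 × ln(9.502) = 3130.0 × 2.2515 ≈ 7047 m/s.

Δv ≈ 7050 m/s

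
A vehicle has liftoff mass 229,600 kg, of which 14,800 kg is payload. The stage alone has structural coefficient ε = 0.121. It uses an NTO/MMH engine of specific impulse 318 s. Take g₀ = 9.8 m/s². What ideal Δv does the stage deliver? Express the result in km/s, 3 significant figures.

Stage wet mass = m₀ − payload = 229,600 − 14,800 = 214,800 kg.
Stage dry mass = ε × stage wet mass = 0.121 × 214,800 = 25,990.8 kg.
Burnout mass m_f = stage dry + payload = 25,990.8 + 14,800 = 40,790.8 kg.
v_e = Isp · g₀ = 318 × 9.8 = 3116.4 m/s.
Δv = v_e · ln(229,600/40,790.8) = 3116.4 × ln(5.629) = 3116.4 × 1.7279 ≈ 5385 m/s.

Δv ≈ 5.38 km/s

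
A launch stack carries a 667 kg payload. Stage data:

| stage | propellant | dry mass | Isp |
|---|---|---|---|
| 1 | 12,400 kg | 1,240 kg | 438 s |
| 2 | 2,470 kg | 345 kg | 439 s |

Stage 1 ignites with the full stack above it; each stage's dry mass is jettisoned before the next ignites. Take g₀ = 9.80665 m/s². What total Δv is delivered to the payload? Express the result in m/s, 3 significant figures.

Ignition mass of stage 1 = 12,400+1,240 + 2,470+345 + 667 = 17,122 kg.
Stage 1: m₀ = 17,122 kg, m_f = 17,122 − 12,400 = 4,722 kg; Δv = 438×9.80665×ln(3.626) = 4295.3×1.2881 ≈ 5533 m/s.
Stage 2: m₀ = 3,482 kg, m_f = 3,482 − 2,470 = 1,012 kg; Δv = 439×9.80665×ln(3.441) = 4305.1×1.2357 ≈ 5320 m/s.
Total Δv = 5533 + 5320 = 10853 m/s.

Δv ≈ 10900 m/s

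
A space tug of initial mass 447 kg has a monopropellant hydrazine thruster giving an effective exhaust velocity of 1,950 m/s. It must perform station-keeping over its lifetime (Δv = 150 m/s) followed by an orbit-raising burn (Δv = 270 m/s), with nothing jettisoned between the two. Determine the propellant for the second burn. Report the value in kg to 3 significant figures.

After the first burn: m = 447 × exp(−150/1950.0) = 447 × 0.92596 = 413.904 kg.
After the second burn: m = 413.904 × exp(−270/1950.0) = 413.904 × 0.87070 = 360.386 kg.
Second-burn propellant = 413.904 − 360.386 = 53.518 kg.

propellant for the second burn ≈ 53.5 kg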